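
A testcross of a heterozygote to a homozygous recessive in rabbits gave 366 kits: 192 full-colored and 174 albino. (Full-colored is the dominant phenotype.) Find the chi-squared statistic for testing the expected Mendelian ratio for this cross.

A testcross of a heterozygote (Aa × aa) gives a 1:1 phenotypic ratio.
Total ratio parts = 2. Expected numbers out of 366:
  full-colored: 366 × 1/2 = 183
  albino: 366 × 1/2 = 183
χ² = Σ (O − E)² / E
  full-colored: (192 − 183)² / 183 = 0.4426
  albino: (174 − 183)² / 183 = 0.4426
χ² = 0.4426 + 0.4426 = 0.8852 ≈ 0.885

0.885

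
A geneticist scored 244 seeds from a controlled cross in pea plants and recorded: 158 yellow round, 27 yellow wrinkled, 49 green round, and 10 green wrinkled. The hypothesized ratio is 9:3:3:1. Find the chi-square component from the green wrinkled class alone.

Under the 9:3:3:1 hypothesis (Σ ratio = 16, N = 244):
  yellow round: 244 × 9/16 = 137.25
  yellow wrinkled: 244 × 3/16 = 45.75
  green round: 244 × 3/16 = 45.75
  green wrinkled: 244 × 1/16 = 15.25
Contribution of green wrinkled: (10 − 15.25)² / 15.25 = 1.8074

1.807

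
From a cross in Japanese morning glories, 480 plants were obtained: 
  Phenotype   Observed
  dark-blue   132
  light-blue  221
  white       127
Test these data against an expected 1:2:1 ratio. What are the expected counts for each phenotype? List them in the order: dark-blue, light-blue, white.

Under the 1:2:1 hypothesis (Σ ratio = 4, N = 480):
  dark-blue: 480 × 1/4 = 120
  light-blue: 480 × 2/4 = 240
  white: 480 × 1/4 = 120

120, 240, 120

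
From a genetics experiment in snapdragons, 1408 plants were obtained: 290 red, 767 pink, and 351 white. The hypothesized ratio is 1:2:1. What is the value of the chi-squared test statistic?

Total ratio parts = 4. Expected numbers out of 1408:
  red: 1408 × 1/4 = 352
  pink: 1408 × 2/4 = 704
  white: 1408 × 1/4 = 352
χ² = Σ (O − E)² / E
  red: (290 − 352)² / 352 = 10.9205
  pink: (767 − 704)² / 704 = 5.6378
  white: (351 − 352)² / 352 = 0.0028
χ² = 10.9205 + 5.6378 + 0.0028 = 16.5611 ≈ 16.561

16.561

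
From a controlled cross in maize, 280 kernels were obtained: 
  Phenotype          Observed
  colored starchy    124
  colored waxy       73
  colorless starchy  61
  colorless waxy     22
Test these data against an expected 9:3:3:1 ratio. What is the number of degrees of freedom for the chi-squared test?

A goodness-of-fit test with 4 phenotype classes has df = 4 − 1 = 3.

3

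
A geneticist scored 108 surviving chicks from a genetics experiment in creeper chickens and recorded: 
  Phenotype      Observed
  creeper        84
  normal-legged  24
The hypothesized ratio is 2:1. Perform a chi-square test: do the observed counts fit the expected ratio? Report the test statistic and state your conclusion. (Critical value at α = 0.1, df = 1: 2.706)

Total ratio parts = 3. Expected numbers out of 108:
  creeper: 108 × 2/3 = 72
  normal-legged: 108 × 1/3 = 36
χ² = Σ (O − E)² / E
  creeper: (84 − 72)² / 72 = 2.0000
  normal-legged: (24 − 36)² / 36 = 4.0000
χ² = 2.0000 + 4.0000 = 6.000
Degrees of freedom = 2 − 1 = 1; critical value at α = 0.1 is 2.706.
Since 6.000 > 2.706, we reject the null hypothesis — the data do not fit the 2:1 ratio.

6.000; not consistent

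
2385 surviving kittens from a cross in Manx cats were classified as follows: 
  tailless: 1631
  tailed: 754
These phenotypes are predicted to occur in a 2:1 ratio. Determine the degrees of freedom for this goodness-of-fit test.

A goodness-of-fit test with 2 phenotype classes has df = 2 − 1 = 1.

1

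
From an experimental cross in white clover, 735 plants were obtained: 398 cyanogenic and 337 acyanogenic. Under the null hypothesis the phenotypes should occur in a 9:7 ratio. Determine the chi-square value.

Expected counts for N = 735 under a 9:7 ratio (total parts = 16):
  cyanogenic: 735 × 9/16 = 413.4375
  acyanogenic: 735 × 7/16 = 321.5625
χ² = Σ (O − E)² / E
  cyanogenic: (398 − 413.4375)² / 413.4375 = 0.5764
  acyanogenic: (337 − 321.5625)² / 321.5625 = 0.7411
χ² = 0.5764 + 0.7411 = 1.3175 ≈ 1.318

1.318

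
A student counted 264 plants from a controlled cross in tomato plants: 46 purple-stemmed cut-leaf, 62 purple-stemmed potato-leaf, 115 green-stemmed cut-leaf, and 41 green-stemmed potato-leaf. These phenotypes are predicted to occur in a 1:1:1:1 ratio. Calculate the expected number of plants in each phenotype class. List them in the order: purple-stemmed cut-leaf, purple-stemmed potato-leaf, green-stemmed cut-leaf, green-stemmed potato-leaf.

The 1:1:1:1 ratio has 4 parts, so with N = 264 the expected counts are:
  purple-stemmed cut-leaf: 264 × 1/4 = 66
  purple-stemmed potato-leaf: 264 × 1/4 = 66
  green-stemmed cut-leaf: 264 × 1/4 = 66
  green-stemmed potato-leaf: 264 × 1/4 = 66

66, 66, 66, 66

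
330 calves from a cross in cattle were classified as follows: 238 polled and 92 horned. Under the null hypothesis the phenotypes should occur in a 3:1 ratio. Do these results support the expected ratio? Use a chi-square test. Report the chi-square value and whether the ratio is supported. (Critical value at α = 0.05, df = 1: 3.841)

1.459; consistent

Total ratio parts = 4. Expected numbers out of 330:
  polled: 330 × 3/4 = 247.5
  horned: 330 × 1/4 = 82.5
χ² = Σ (O − E)² / E
  polled: (238 − 247.5)² / 247.5 = 0.3646
  horned: (92 − 82.5)² / 82.5 = 1.0939
χ² = 0.3646 + 1.0939 = 1.4585 ≈ 1.459
Degrees of freedom = 2 − 1 = 1; critical value at α = 0.05 is 3.841.
Since 1.459 < 3.841, we fail to reject the null hypothesis — the data are consistent with the 3:1 ratio.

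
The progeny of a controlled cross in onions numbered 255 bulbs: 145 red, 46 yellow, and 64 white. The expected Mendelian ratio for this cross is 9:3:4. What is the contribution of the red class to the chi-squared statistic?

0.017

Under the 9:3:4 hypothesis (Σ ratio = 16, N = 255):
  red: 255 × 9/16 = 143.4375
  yellow: 255 × 3/16 = 47.8125
  white: 255 × 4/16 = 63.75
Contribution of red: (145 − 143.4375)² / 143.4375 = 0.0170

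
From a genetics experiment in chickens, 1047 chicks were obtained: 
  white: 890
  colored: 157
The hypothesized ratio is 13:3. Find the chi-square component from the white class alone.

1.817

The 13:3 ratio has 16 parts, so with N = 1047 the expected counts are:
  white: 1047 × 13/16 = 850.6875
  colored: 1047 × 3/16 = 196.3125
Contribution of white: (890 − 850.6875)² / 850.6875 = 1.8167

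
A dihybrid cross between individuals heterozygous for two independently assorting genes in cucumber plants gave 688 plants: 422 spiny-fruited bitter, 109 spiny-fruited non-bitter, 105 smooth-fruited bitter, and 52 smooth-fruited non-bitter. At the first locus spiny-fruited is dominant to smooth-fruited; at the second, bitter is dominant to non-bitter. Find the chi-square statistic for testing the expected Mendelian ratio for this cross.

A dihybrid F₂ with independent assortment and complete dominance at both loci gives a 9:3:3:1 phenotypic ratio.
Under the 9:3:3:1 hypothesis (Σ ratio = 16, N = 688):
  spiny-fruited bitter: 688 × 9/16 = 387
  spiny-fruited non-bitter: 688 × 3/16 = 129
  smooth-fruited bitter: 688 × 3/16 = 129
  smooth-fruited non-bitter: 688 × 1/16 = 43
χ² = Σ (O − E)² / E
  spiny-fruited bitter: (422 − 387)² / 387 = 3.1654
  spiny-fruited non-bitter: (109 − 129)² / 129 = 3.1008
  smooth-fruited bitter: (105 − 129)² / 129 = 4.4651
  smooth-fruited non-bitter: (52 − 43)² / 43 = 1.8837
χ² = 3.1654 + 3.1008 + 4.4651 + 1.8837 = 12.615

12.615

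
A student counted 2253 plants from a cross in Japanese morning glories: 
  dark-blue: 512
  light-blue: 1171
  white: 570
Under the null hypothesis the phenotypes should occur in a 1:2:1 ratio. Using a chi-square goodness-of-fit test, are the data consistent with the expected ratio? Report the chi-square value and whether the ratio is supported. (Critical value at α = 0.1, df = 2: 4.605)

6.502; not consistent

Total ratio parts = 4. Expected numbers out of 2253:
  dark-blue: 2253 × 1/4 = 563.25
  light-blue: 2253 × 2/4 = 1126.5
  white: 2253 × 1/4 = 563.25
χ² = Σ (O − E)² / E
  dark-blue: (512 − 563.25)² / 563.25 = 4.6632
  light-blue: (1171 − 1126.5)² / 1126.5 = 1.7579
  white: (570 − 563.25)² / 563.25 = 0.0809
χ² = 4.6632 + 1.7579 + 0.0809 = 6.502
Degrees of freedom = 3 − 1 = 2; critical value at α = 0.1 is 4.605.
Since 6.502 > 4.605, we reject the null hypothesis — the data do not fit the 1:2:1 ratio.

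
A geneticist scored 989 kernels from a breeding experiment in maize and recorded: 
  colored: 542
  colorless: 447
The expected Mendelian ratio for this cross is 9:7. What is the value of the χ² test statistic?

The 9:7 ratio has 16 parts, so with N = 989 the expected counts are:
  colored: 989 × 9/16 = 556.3125
  colorless: 989 × 7/16 = 432.6875
χ² = Σ (O − E)² / E
  colored: (542 − 556.3125)² / 556.3125 = 0.3682
  colorless: (447 − 432.6875)² / 432.6875 = 0.4734
χ² = 0.3682 + 0.4734 = 0.8416 ≈ 0.842

0.842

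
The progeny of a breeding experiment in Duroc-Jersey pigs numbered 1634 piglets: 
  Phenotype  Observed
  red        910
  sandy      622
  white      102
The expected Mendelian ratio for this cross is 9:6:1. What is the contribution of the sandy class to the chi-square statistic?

Under the 9:6:1 hypothesis (Σ ratio = 16, N = 1634):
  red: 1634 × 9/16 = 919.125
  sandy: 1634 × 6/16 = 612.75
  white: 1634 × 1/16 = 102.125
Contribution of sandy: (622 − 612.75)² / 612.75 = 0.1396

0.140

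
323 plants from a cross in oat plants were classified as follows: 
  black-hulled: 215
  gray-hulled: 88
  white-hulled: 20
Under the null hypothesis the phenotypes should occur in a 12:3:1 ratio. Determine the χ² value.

15.497

Under the 12:3:1 hypothesis (Σ ratio = 16, N = 323):
  black-hulled: 323 × 12/16 = 242.25
  gray-hulled: 323 × 3/16 = 60.5625
  white-hulled: 323 × 1/16 = 20.1875
χ² = Σ (O − E)² / E
  black-hulled: (215 − 242.25)² / 242.25 = 3.0653
  gray-hulled: (88 − 60.5625)² / 60.5625 = 12.4304
  white-hulled: (20 − 20.1875)² / 20.1875 = 0.0017
χ² = 3.0653 + 12.4304 + 0.0017 = 15.4974 ≈ 15.497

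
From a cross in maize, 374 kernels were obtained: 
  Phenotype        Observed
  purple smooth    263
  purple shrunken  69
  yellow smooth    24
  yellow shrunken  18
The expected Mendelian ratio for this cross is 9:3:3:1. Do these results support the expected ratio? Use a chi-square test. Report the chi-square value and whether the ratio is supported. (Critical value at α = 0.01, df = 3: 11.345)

Expected counts for N = 374 under a 9:3:3:1 ratio (total parts = 16):
  purple smooth: 374 × 9/16 = 210.375
  purple shrunken: 374 × 3/16 = 70.125
  yellow smooth: 374 × 3/16 = 70.125
  yellow shrunken: 374 × 1/16 = 23.375
χ² = Σ (O − E)² / E
  purple smooth: (263 − 210.375)² / 210.375 = 13.1641
  purple shrunken: (69 − 70.125)² / 70.125 = 0.0180
  yellow smooth: (24 − 70.125)² / 70.125 = 30.3389
  yellow shrunken: (18 − 23.375)² / 23.375 = 1.2360
χ² = 13.1641 + 0.0180 + 30.3389 + 1.2360 = 44.757
Degrees of freedom = 4 − 1 = 3; critical value at α = 0.01 is 11.345.
Since 44.757 > 11.345, we reject the null hypothesis — the data do not fit the 9:3:3:1 ratio.

44.757; not consistent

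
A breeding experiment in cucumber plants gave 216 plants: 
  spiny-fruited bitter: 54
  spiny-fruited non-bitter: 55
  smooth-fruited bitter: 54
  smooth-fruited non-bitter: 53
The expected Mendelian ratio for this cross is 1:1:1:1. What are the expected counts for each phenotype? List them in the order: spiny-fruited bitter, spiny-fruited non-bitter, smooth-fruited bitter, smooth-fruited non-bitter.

Expected counts for N = 216 under a 1:1:1:1 ratio (total parts = 4):
  spiny-fruited bitter: 216 × 1/4 = 54
  spiny-fruited non-bitter: 216 × 1/4 = 54
  smooth-fruited bitter: 216 × 1/4 = 54
  smooth-fruited non-bitter: 216 × 1/4 = 54

54, 54, 54, 54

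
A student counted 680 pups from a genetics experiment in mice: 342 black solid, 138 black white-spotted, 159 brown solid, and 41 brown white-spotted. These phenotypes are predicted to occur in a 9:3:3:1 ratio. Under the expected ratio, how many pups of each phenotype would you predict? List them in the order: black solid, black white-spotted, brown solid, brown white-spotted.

382.5, 127.5, 127.5, 42.5

Under the 9:3:3:1 hypothesis (Σ ratio = 16, N = 680):
  black solid: 680 × 9/16 = 382.5
  black white-spotted: 680 × 3/16 = 127.5
  brown solid: 680 × 3/16 = 127.5
  brown white-spotted: 680 × 1/16 = 42.5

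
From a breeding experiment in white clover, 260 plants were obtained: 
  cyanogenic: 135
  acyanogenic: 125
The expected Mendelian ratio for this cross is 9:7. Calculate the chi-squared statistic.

Total ratio parts = 16. Expected numbers out of 260:
  cyanogenic: 260 × 9/16 = 146.25
  acyanogenic: 260 × 7/16 = 113.75
χ² = Σ (O − E)² / E
  cyanogenic: (135 − 146.25)² / 146.25 = 0.8654
  acyanogenic: (125 − 113.75)² / 113.75 = 1.1126
χ² = 0.8654 + 1.1126 = 1.978

1.978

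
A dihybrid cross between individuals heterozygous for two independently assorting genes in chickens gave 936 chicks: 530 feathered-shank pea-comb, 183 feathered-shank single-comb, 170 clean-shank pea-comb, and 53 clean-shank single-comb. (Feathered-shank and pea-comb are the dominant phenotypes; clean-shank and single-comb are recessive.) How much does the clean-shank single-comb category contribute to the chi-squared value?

0.517

A dihybrid F₂ with independent assortment and complete dominance at both loci gives a 9:3:3:1 phenotypic ratio.
The 9:3:3:1 ratio has 16 parts, so with N = 936 the expected counts are:
  feathered-shank pea-comb: 936 × 9/16 = 526.5
  feathered-shank single-comb: 936 × 3/16 = 175.5
  clean-shank pea-comb: 936 × 3/16 = 175.5
  clean-shank single-comb: 936 × 1/16 = 58.5
Contribution of clean-shank single-comb: (53 − 58.5)² / 58.5 = 0.5171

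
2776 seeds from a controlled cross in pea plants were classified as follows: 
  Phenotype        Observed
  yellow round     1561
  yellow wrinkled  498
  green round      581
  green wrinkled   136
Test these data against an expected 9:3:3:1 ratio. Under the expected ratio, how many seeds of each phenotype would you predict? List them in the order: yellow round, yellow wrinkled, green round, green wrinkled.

Expected counts for N = 2776 under a 9:3:3:1 ratio (total parts = 16):
  yellow round: 2776 × 9/16 = 1561.5
  yellow wrinkled: 2776 × 3/16 = 520.5
  green round: 2776 × 3/16 = 520.5
  green wrinkled: 2776 × 1/16 = 173.5

1561.5, 520.5, 520.5, 173.5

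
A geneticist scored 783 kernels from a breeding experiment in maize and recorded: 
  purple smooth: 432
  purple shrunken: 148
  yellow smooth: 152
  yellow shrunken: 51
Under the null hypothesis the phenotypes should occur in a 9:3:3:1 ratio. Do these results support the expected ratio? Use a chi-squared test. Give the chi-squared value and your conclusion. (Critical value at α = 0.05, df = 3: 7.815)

The 9:3:3:1 ratio has 16 parts, so with N = 783 the expected counts are:
  purple smooth: 783 × 9/16 = 440.4375
  purple shrunken: 783 × 3/16 = 146.8125
  yellow smooth: 783 × 3/16 = 146.8125
  yellow shrunken: 783 × 1/16 = 48.9375
χ² = Σ (O − E)² / E
  purple smooth: (432 − 440.4375)² / 440.4375 = 0.1616
  purple shrunken: (148 − 146.8125)² / 146.8125 = 0.0096
  yellow smooth: (152 − 146.8125)² / 146.8125 = 0.1833
  yellow shrunken: (51 − 48.9375)² / 48.9375 = 0.0869
χ² = 0.1616 + 0.0096 + 0.1833 + 0.0869 = 0.4414 ≈ 0.441
Degrees of freedom = 4 − 1 = 3; critical value at α = 0.05 is 7.815.
Since 0.441 < 7.815, we fail to reject the null hypothesis — the data are consistent with the 9:3:3:1 ratio.

0.441; consistent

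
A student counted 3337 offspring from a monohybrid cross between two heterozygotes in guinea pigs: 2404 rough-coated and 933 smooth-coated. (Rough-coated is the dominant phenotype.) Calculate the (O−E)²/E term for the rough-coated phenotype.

3.896

For a monohybrid cross between heterozygotes with complete dominance, the expected phenotypic ratio is 3:1.
Expected counts for N = 3337 under a 3:1 ratio (total parts = 4):
  rough-coated: 3337 × 3/4 = 2502.75
  smooth-coated: 3337 × 1/4 = 834.25
Contribution of rough-coated: (2404 − 2502.75)² / 2502.75 = 3.8963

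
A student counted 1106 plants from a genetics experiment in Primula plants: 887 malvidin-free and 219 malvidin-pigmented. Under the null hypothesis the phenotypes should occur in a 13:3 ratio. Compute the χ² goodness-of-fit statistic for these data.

Expected counts for N = 1106 under a 13:3 ratio (total parts = 16):
  malvidin-free: 1106 × 13/16 = 898.625
  malvidin-pigmented: 1106 × 3/16 = 207.375
χ² = Σ (O − E)² / E
  malvidin-free: (887 − 898.625)² / 898.625 = 0.1504
  malvidin-pigmented: (219 − 207.375)² / 207.375 = 0.6517
χ² = 0.1504 + 0.6517 = 0.8021 ≈ 0.802

0.802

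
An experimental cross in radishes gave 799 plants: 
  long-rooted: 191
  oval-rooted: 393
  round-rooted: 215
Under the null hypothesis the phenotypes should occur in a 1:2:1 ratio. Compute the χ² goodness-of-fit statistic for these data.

Expected counts for N = 799 under a 1:2:1 ratio (total parts = 4):
  long-rooted: 799 × 1/4 = 199.75
  oval-rooted: 799 × 2/4 = 399.5
  round-rooted: 799 × 1/4 = 199.75
χ² = Σ (O − E)² / E
  long-rooted: (191 − 199.75)² / 199.75 = 0.3833
  oval-rooted: (393 − 399.5)² / 399.5 = 0.1058
  round-rooted: (215 − 199.75)² / 199.75 = 1.1643
χ² = 0.3833 + 0.1058 + 1.1643 = 1.6534 ≈ 1.653

1.653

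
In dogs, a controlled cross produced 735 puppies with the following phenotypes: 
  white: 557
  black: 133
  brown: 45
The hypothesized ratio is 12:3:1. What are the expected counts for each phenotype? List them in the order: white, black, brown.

Under the 12:3:1 hypothesis (Σ ratio = 16, N = 735):
  white: 735 × 12/16 = 551.25
  black: 735 × 3/16 = 137.8125
  brown: 735 × 1/16 = 45.9375

551.25, 137.8125, 45.9375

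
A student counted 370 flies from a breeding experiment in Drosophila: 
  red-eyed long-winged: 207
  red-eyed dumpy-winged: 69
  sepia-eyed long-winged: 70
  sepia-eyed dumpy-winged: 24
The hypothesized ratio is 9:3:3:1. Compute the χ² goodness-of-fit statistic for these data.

0.047

The 9:3:3:1 ratio has 16 parts, so with N = 370 the expected counts are:
  red-eyed long-winged: 370 × 9/16 = 208.125
  red-eyed dumpy-winged: 370 × 3/16 = 69.375
  sepia-eyed long-winged: 370 × 3/16 = 69.375
  sepia-eyed dumpy-winged: 370 × 1/16 = 23.125
χ² = Σ (O − E)² / E
  red-eyed long-winged: (207 − 208.125)² / 208.125 = 0.0061
  red-eyed dumpy-winged: (69 − 69.375)² / 69.375 = 0.0020
  sepia-eyed long-winged: (70 − 69.375)² / 69.375 = 0.0056
  sepia-eyed dumpy-winged: (24 − 23.125)² / 23.125 = 0.0331
χ² = 0.0061 + 0.0020 + 0.0056 + 0.0331 = 0.0468 ≈ 0.047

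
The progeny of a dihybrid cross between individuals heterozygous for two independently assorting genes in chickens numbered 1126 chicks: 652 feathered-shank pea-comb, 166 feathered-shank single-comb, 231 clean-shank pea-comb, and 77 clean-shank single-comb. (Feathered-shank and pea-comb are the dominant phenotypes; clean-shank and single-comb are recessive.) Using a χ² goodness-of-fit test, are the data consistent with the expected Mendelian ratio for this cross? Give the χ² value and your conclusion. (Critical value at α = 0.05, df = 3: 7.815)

A dihybrid F₂ with independent assortment and complete dominance at both loci gives a 9:3:3:1 phenotypic ratio.
Expected counts for N = 1126 under a 9:3:3:1 ratio (total parts = 16):
  feathered-shank pea-comb: 1126 × 9/16 = 633.375
  feathered-shank single-comb: 1126 × 3/16 = 211.125
  clean-shank pea-comb: 1126 × 3/16 = 211.125
  clean-shank single-comb: 1126 × 1/16 = 70.375
χ² = Σ (O − E)² / E
  feathered-shank pea-comb: (652 − 633.375)² / 633.375 = 0.5477
  feathered-shank single-comb: (166 − 211.125)² / 211.125 = 9.6448
  clean-shank pea-comb: (231 − 211.125)² / 211.125 = 1.8710
  clean-shank single-comb: (77 − 70.375)² / 70.375 = 0.6237
χ² = 0.5477 + 9.6448 + 1.8710 + 0.6237 = 12.6872 ≈ 12.687
Degrees of freedom = 4 − 1 = 3; critical value at α = 0.05 is 7.815.
Since 12.687 > 7.815, we reject the null hypothesis — the data do not fit the 9:3:3:1 ratio.

12.687; not consistent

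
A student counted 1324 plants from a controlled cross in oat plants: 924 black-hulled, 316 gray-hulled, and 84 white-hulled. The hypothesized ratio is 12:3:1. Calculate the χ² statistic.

23.303

Expected counts for N = 1324 under a 12:3:1 ratio (total parts = 16):
  black-hulled: 1324 × 12/16 = 993
  gray-hulled: 1324 × 3/16 = 248.25
  white-hulled: 1324 × 1/16 = 82.75
χ² = Σ (O − E)² / E
  black-hulled: (924 − 993)² / 993 = 4.7946
  gray-hulled: (316 − 248.25)² / 248.25 = 18.4897
  white-hulled: (84 − 82.75)² / 82.75 = 0.0189
χ² = 4.7946 + 18.4897 + 0.0189 = 23.3032 ≈ 23.303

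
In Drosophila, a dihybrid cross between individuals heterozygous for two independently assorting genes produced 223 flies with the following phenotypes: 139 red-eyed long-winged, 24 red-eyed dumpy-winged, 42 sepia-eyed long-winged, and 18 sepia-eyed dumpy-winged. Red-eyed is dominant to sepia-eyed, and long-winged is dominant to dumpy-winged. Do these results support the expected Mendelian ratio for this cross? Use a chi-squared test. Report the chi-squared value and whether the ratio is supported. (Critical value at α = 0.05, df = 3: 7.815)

A dihybrid F₂ with independent assortment and complete dominance at both loci gives a 9:3:3:1 phenotypic ratio.
The 9:3:3:1 ratio has 16 parts, so with N = 223 the expected counts are:
  red-eyed long-winged: 223 × 9/16 = 125.4375
  red-eyed dumpy-winged: 223 × 3/16 = 41.8125
  sepia-eyed long-winged: 223 × 3/16 = 41.8125
  sepia-eyed dumpy-winged: 223 × 1/16 = 13.9375
χ² = Σ (O − E)² / E
  red-eyed long-winged: (139 − 125.4375)² / 125.4375 = 1.4664
  red-eyed dumpy-winged: (24 − 41.8125)² / 41.8125 = 7.5883
  sepia-eyed long-winged: (42 − 41.8125)² / 41.8125 = 0.0008
  sepia-eyed dumpy-winged: (18 − 13.9375)² / 13.9375 = 1.1841
χ² = 1.4664 + 7.5883 + 0.0008 + 1.1841 = 10.2396 ≈ 10.240
Degrees of freedom = 4 − 1 = 3; critical value at α = 0.05 is 7.815.
Since 10.240 > 7.815, we reject the null hypothesis — the data do not fit the 9:3:3:1 ratio.

10.240; not consistent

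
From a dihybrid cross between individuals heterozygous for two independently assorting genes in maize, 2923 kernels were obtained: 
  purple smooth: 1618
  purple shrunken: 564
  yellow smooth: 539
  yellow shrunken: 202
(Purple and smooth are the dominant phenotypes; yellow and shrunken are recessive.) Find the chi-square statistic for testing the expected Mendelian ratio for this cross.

A dihybrid F₂ with independent assortment and complete dominance at both loci gives a 9:3:3:1 phenotypic ratio.
Under the 9:3:3:1 hypothesis (Σ ratio = 16, N = 2923):
  purple smooth: 2923 × 9/16 = 1644.1875
  purple shrunken: 2923 × 3/16 = 548.0625
  yellow smooth: 2923 × 3/16 = 548.0625
  yellow shrunken: 2923 × 1/16 = 182.6875
χ² = Σ (O − E)² / E
  purple smooth: (1618 − 1644.1875)² / 1644.1875 = 0.4171
  purple shrunken: (564 − 548.0625)² / 548.0625 = 0.4635
  yellow smooth: (539 − 548.0625)² / 548.0625 = 0.1499
  yellow shrunken: (202 − 182.6875)² / 182.6875 = 2.0416
χ² = 0.4171 + 0.4635 + 0.1499 + 2.0416 = 3.0721 ≈ 3.072

3.072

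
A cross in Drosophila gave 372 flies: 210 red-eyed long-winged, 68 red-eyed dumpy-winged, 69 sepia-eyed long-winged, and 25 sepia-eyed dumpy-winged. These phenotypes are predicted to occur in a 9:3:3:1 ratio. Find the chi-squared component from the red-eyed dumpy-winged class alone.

The 9:3:3:1 ratio has 16 parts, so with N = 372 the expected counts are:
  red-eyed long-winged: 372 × 9/16 = 209.25
  red-eyed dumpy-winged: 372 × 3/16 = 69.75
  sepia-eyed long-winged: 372 × 3/16 = 69.75
  sepia-eyed dumpy-winged: 372 × 1/16 = 23.25
Contribution of red-eyed dumpy-winged: (68 − 69.75)² / 69.75 = 0.0439

0.044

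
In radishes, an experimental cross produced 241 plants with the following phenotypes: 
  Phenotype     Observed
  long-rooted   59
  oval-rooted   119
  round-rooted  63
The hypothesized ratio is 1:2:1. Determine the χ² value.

0.170

Expected counts for N = 241 under a 1:2:1 ratio (total parts = 4):
  long-rooted: 241 × 1/4 = 60.25
  oval-rooted: 241 × 2/4 = 120.5
  round-rooted: 241 × 1/4 = 60.25
χ² = Σ (O − E)² / E
  long-rooted: (59 − 60.25)² / 60.25 = 0.0259
  oval-rooted: (119 − 120.5)² / 120.5 = 0.0187
  round-rooted: (63 − 60.25)² / 60.25 = 0.1255
χ² = 0.0259 + 0.0187 + 0.1255 = 0.1701 ≈ 0.170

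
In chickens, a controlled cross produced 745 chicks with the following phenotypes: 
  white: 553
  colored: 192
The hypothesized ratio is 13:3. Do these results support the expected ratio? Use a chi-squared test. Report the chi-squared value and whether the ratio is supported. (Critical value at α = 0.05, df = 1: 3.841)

24.112; not consistent

The 13:3 ratio has 16 parts, so with N = 745 the expected counts are:
  white: 745 × 13/16 = 605.3125
  colored: 745 × 3/16 = 139.6875
χ² = Σ (O − E)² / E
  white: (553 − 605.3125)² / 605.3125 = 4.5210
  colored: (192 − 139.6875)² / 139.6875 = 19.5909
χ² = 4.5210 + 19.5909 = 24.1119 ≈ 24.112
Degrees of freedom = 2 − 1 = 1; critical value at α = 0.05 is 3.841.
Since 24.112 > 3.841, we reject the null hypothesis — the data do not fit the 13:3 ratio.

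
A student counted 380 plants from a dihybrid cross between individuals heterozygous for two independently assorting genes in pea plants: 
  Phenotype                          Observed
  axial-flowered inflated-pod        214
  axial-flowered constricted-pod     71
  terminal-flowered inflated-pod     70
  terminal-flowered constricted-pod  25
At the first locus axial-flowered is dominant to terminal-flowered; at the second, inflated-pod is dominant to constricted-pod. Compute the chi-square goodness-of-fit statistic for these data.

0.089

A dihybrid F₂ with independent assortment and complete dominance at both loci gives a 9:3:3:1 phenotypic ratio.
Under the 9:3:3:1 hypothesis (Σ ratio = 16, N = 380):
  axial-flowered inflated-pod: 380 × 9/16 = 213.75
  axial-flowered constricted-pod: 380 × 3/16 = 71.25
  terminal-flowered inflated-pod: 380 × 3/16 = 71.25
  terminal-flowered constricted-pod: 380 × 1/16 = 23.75
χ² = Σ (O − E)² / E
  axial-flowered inflated-pod: (214 − 213.75)² / 213.75 = 0.0003
  axial-flowered constricted-pod: (71 − 71.25)² / 71.25 = 0.0009
  terminal-flowered inflated-pod: (70 − 71.25)² / 71.25 = 0.0219
  terminal-flowered constricted-pod: (25 − 23.75)² / 23.75 = 0.0658
χ² = 0.0003 + 0.0009 + 0.0219 + 0.0658 = 0.0889 ≈ 0.089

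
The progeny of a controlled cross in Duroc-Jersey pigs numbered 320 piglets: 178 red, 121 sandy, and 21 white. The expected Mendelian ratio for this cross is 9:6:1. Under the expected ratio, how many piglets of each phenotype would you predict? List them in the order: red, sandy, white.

180, 120, 20

Expected counts for N = 320 under a 9:6:1 ratio (total parts = 16):
  red: 320 × 9/16 = 180
  sandy: 320 × 6/16 = 120
  white: 320 × 1/16 = 20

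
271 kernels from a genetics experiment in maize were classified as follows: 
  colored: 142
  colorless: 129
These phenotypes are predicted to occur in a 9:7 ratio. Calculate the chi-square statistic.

1.634

The 9:7 ratio has 16 parts, so with N = 271 the expected counts are:
  colored: 271 × 9/16 = 152.4375
  colorless: 271 × 7/16 = 118.5625
χ² = Σ (O − E)² / E
  colored: (142 − 152.4375)² / 152.4375 = 0.7147
  colorless: (129 − 118.5625)² / 118.5625 = 0.9189
χ² = 0.7147 + 0.9189 = 1.6336 ≈ 1.634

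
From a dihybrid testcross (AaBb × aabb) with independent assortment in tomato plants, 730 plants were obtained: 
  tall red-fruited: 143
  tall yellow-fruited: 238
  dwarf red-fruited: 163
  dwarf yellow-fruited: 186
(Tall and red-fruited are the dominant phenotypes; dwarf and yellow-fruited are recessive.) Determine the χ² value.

27.578

A dihybrid testcross with independent assortment gives a 1:1:1:1 ratio.
Total ratio parts = 4. Expected numbers out of 730:
  tall red-fruited: 730 × 1/4 = 182.5
  tall yellow-fruited: 730 × 1/4 = 182.5
  dwarf red-fruited: 730 × 1/4 = 182.5
  dwarf yellow-fruited: 730 × 1/4 = 182.5
χ² = Σ (O − E)² / E
  tall red-fruited: (143 − 182.5)² / 182.5 = 8.5493
  tall yellow-fruited: (238 − 182.5)² / 182.5 = 16.8781
  dwarf red-fruited: (163 − 182.5)² / 182.5 = 2.0836
  dwarf yellow-fruited: (186 − 182.5)² / 182.5 = 0.0671
χ² = 8.5493 + 16.8781 + 2.0836 + 0.0671 = 27.5781 ≈ 27.578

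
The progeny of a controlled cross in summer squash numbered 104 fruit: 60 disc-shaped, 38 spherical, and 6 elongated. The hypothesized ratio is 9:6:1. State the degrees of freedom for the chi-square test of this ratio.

2

A goodness-of-fit test with 3 phenotype classes has df = 3 − 1 = 2.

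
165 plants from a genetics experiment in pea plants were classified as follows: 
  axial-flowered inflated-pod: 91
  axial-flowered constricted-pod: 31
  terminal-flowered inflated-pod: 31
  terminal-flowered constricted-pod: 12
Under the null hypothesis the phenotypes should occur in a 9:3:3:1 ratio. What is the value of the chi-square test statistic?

0.312

Expected counts for N = 165 under a 9:3:3:1 ratio (total parts = 16):
  axial-flowered inflated-pod: 165 × 9/16 = 92.8125
  axial-flowered constricted-pod: 165 × 3/16 = 30.9375
  terminal-flowered inflated-pod: 165 × 3/16 = 30.9375
  terminal-flowered constricted-pod: 165 × 1/16 = 10.3125
χ² = Σ (O − E)² / E
  axial-flowered inflated-pod: (91 − 92.8125)² / 92.8125 = 0.0354
  axial-flowered constricted-pod: (31 − 30.9375)² / 30.9375 = 0.0001
  terminal-flowered inflated-pod: (31 − 30.9375)² / 30.9375 = 0.0001
  terminal-flowered constricted-pod: (12 − 10.3125)² / 10.3125 = 0.2761
χ² = 0.0354 + 0.0001 + 0.0001 + 0.2761 = 0.3117 ≈ 0.312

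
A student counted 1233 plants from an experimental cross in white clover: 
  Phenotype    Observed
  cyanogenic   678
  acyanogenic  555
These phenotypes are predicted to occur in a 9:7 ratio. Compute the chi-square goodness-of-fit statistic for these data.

The 9:7 ratio has 16 parts, so with N = 1233 the expected counts are:
  cyanogenic: 1233 × 9/16 = 693.5625
  acyanogenic: 1233 × 7/16 = 539.4375
χ² = Σ (O − E)² / E
  cyanogenic: (678 − 693.5625)² / 693.5625 = 0.3492
  acyanogenic: (555 − 539.4375)² / 539.4375 = 0.4490
χ² = 0.3492 + 0.4490 = 0.7982 ≈ 0.798

0.798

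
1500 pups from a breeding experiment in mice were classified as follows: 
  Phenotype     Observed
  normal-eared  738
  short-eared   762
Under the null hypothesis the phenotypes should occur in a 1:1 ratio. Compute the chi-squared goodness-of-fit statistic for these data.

0.384

Total ratio parts = 2. Expected numbers out of 1500:
  normal-eared: 1500 × 1/2 = 750
  short-eared: 1500 × 1/2 = 750
χ² = Σ (O − E)² / E
  normal-eared: (738 − 750)² / 750 = 0.1920
  short-eared: (762 − 750)² / 750 = 0.1920
χ² = 0.1920 + 0.1920 = 0.384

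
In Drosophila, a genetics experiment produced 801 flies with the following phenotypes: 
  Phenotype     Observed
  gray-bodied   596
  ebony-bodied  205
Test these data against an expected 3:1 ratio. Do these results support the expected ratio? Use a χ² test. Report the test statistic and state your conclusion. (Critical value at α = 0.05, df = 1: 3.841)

0.150; consistent

Total ratio parts = 4. Expected numbers out of 801:
  gray-bodied: 801 × 3/4 = 600.75
  ebony-bodied: 801 × 1/4 = 200.25
χ² = Σ (O − E)² / E
  gray-bodied: (596 − 600.75)² / 600.75 = 0.0376
  ebony-bodied: (205 − 200.25)² / 200.25 = 0.1127
χ² = 0.0376 + 0.1127 = 0.1503 ≈ 0.150
Degrees of freedom = 2 − 1 = 1; critical value at α = 0.05 is 3.841.
Since 0.150 < 3.841, we fail to reject the null hypothesis — the data are consistent with the 3:1 ratio.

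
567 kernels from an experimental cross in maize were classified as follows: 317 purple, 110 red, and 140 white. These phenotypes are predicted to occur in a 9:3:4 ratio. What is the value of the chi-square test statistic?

0.161

The 9:3:4 ratio has 16 parts, so with N = 567 the expected counts are:
  purple: 567 × 9/16 = 318.9375
  red: 567 × 3/16 = 106.3125
  white: 567 × 4/16 = 141.75
χ² = Σ (O − E)² / E
  purple: (317 − 318.9375)² / 318.9375 = 0.0118
  red: (110 − 106.3125)² / 106.3125 = 0.1279
  white: (140 − 141.75)² / 141.75 = 0.0216
χ² = 0.0118 + 0.1279 + 0.0216 = 0.1613 ≈ 0.161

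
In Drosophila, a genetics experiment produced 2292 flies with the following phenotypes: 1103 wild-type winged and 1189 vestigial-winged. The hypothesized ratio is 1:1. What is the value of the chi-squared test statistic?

3.227

Expected counts for N = 2292 under a 1:1 ratio (total parts = 2):
  wild-type winged: 2292 × 1/2 = 1146
  vestigial-winged: 2292 × 1/2 = 1146
χ² = Σ (O − E)² / E
  wild-type winged: (1103 − 1146)² / 1146 = 1.6134
  vestigial-winged: (1189 − 1146)² / 1146 = 1.6134
χ² = 1.6134 + 1.6134 = 3.2268 ≈ 3.227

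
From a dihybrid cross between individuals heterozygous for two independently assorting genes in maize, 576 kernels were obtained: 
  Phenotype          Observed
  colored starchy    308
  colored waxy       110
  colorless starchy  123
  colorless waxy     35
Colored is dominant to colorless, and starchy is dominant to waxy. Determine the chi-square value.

2.938

A dihybrid F₂ with independent assortment and complete dominance at both loci gives a 9:3:3:1 phenotypic ratio.
The 9:3:3:1 ratio has 16 parts, so with N = 576 the expected counts are:
  colored starchy: 576 × 9/16 = 324
  colored waxy: 576 × 3/16 = 108
  colorless starchy: 576 × 3/16 = 108
  colorless waxy: 576 × 1/16 = 36
χ² = Σ (O − E)² / E
  colored starchy: (308 − 324)² / 324 = 0.7901
  colored waxy: (110 − 108)² / 108 = 0.0370
  colorless starchy: (123 − 108)² / 108 = 2.0833
  colorless waxy: (35 − 36)² / 36 = 0.0278
χ² = 0.7901 + 0.0370 + 2.0833 + 0.0278 = 2.9382 ≈ 2.938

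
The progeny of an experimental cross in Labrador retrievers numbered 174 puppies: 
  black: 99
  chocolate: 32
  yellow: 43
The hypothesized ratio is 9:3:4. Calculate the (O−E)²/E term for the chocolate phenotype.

0.012

The 9:3:4 ratio has 16 parts, so with N = 174 the expected counts are:
  black: 174 × 9/16 = 97.875
  chocolate: 174 × 3/16 = 32.625
  yellow: 174 × 4/16 = 43.5
Contribution of chocolate: (32 − 32.625)² / 32.625 = 0.0120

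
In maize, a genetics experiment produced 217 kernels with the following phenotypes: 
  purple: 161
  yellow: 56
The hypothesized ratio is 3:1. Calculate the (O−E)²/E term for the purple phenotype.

0.019

Under the 3:1 hypothesis (Σ ratio = 4, N = 217):
  purple: 217 × 3/4 = 162.75
  yellow: 217 × 1/4 = 54.25
Contribution of purple: (161 − 162.75)² / 162.75 = 0.0188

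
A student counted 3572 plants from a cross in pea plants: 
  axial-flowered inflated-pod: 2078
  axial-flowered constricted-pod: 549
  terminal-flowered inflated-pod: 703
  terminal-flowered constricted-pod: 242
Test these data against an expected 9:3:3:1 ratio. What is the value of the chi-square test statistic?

27.348

The 9:3:3:1 ratio has 16 parts, so with N = 3572 the expected counts are:
  axial-flowered inflated-pod: 3572 × 9/16 = 2009.25
  axial-flowered constricted-pod: 3572 × 3/16 = 669.75
  terminal-flowered inflated-pod: 3572 × 3/16 = 669.75
  terminal-flowered constricted-pod: 3572 × 1/16 = 223.25
χ² = Σ (O − E)² / E
  axial-flowered inflated-pod: (2078 − 2009.25)² / 2009.25 = 2.3524
  axial-flowered constricted-pod: (549 − 669.75)² / 669.75 = 21.7702
  terminal-flowered inflated-pod: (703 − 669.75)² / 669.75 = 1.6507
  terminal-flowered constricted-pod: (242 − 223.25)² / 223.25 = 1.5747
χ² = 2.3524 + 21.7702 + 1.6507 + 1.5747 = 27.348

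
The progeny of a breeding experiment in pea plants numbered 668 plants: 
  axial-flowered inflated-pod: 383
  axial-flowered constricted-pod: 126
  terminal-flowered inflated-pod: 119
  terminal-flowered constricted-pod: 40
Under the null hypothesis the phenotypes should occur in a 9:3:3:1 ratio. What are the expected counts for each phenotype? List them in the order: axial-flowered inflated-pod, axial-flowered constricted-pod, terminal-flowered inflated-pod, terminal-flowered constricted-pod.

375.75, 125.25, 125.25, 41.75

Expected counts for N = 668 under a 9:3:3:1 ratio (total parts = 16):
  axial-flowered inflated-pod: 668 × 9/16 = 375.75
  axial-flowered constricted-pod: 668 × 3/16 = 125.25
  terminal-flowered inflated-pod: 668 × 3/16 = 125.25
  terminal-flowered constricted-pod: 668 × 1/16 = 41.75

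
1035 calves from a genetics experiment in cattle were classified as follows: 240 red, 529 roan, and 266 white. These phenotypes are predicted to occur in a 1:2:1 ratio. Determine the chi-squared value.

The 1:2:1 ratio has 4 parts, so with N = 1035 the expected counts are:
  red: 1035 × 1/4 = 258.75
  roan: 1035 × 2/4 = 517.5
  white: 1035 × 1/4 = 258.75
χ² = Σ (O − E)² / E
  red: (240 − 258.75)² / 258.75 = 1.3587
  roan: (529 − 517.5)² / 517.5 = 0.2556
  white: (266 − 258.75)² / 258.75 = 0.2031
χ² = 1.3587 + 0.2556 + 0.2031 = 1.8174 ≈ 1.817

1.817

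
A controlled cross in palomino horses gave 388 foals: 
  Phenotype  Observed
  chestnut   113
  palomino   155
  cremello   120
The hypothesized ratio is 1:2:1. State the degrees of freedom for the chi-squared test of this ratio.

2

A goodness-of-fit test with 3 phenotype classes has df = 3 − 1 = 2.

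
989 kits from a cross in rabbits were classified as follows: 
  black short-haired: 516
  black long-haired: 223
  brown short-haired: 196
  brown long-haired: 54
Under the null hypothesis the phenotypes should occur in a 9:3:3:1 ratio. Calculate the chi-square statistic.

12.119

The 9:3:3:1 ratio has 16 parts, so with N = 989 the expected counts are:
  black short-haired: 989 × 9/16 = 556.3125
  black long-haired: 989 × 3/16 = 185.4375
  brown short-haired: 989 × 3/16 = 185.4375
  brown long-haired: 989 × 1/16 = 61.8125
χ² = Σ (O − E)² / E
  black short-haired: (516 − 556.3125)² / 556.3125 = 2.9212
  black long-haired: (223 − 185.4375)² / 185.4375 = 7.6087
  brown short-haired: (196 − 185.4375)² / 185.4375 = 0.6016
  brown long-haired: (54 − 61.8125)² / 61.8125 = 0.9874
χ² = 2.9212 + 7.6087 + 0.6016 + 0.9874 = 12.1189 ≈ 12.119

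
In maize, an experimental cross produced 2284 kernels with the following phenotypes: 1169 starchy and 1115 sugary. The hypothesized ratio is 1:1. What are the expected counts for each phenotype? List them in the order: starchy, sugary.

1142, 1142

Under the 1:1 hypothesis (Σ ratio = 2, N = 2284):
  starchy: 2284 × 1/2 = 1142
  sugary: 2284 × 1/2 = 1142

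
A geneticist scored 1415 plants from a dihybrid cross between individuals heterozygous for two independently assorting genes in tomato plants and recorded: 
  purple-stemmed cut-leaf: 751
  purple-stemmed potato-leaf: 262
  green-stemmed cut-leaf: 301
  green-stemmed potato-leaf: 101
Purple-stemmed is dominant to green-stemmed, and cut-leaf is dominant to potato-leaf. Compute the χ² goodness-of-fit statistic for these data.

A dihybrid F₂ with independent assortment and complete dominance at both loci gives a 9:3:3:1 phenotypic ratio.
Under the 9:3:3:1 hypothesis (Σ ratio = 16, N = 1415):
  purple-stemmed cut-leaf: 1415 × 9/16 = 795.9375
  purple-stemmed potato-leaf: 1415 × 3/16 = 265.3125
  green-stemmed cut-leaf: 1415 × 3/16 = 265.3125
  green-stemmed potato-leaf: 1415 × 1/16 = 88.4375
χ² = Σ (O − E)² / E
  purple-stemmed cut-leaf: (751 − 795.9375)² / 795.9375 = 2.5371
  purple-stemmed potato-leaf: (262 − 265.3125)² / 265.3125 = 0.0414
  green-stemmed cut-leaf: (301 − 265.3125)² / 265.3125 = 4.8004
  green-stemmed potato-leaf: (101 − 88.4375)² / 88.4375 = 1.7845
χ² = 2.5371 + 0.0414 + 4.8004 + 1.7845 = 9.1634 ≈ 9.163

9.163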